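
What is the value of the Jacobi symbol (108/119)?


Compute (108/119) via quadratic reciprocity:
  pull out 2: (2/119) = +1  (since 119 mod 8 = 7)
  pull out 2: (2/119) = +1  (since 119 mod 8 = 7)
  reciprocity: (27/119) -> -(119/27)
  reduce: (11/27)
  reciprocity: (11/27) -> -(27/11)
  reduce: (5/11)
  reciprocity: (5/11) -> +(11/5)
  reduce: (1/5)
  (1/5) = 1
Product of signs = 1

1


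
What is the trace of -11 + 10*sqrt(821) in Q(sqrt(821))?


Tr(a + b*sqrt(d)) = (a + b*sqrt(d)) + (a - b*sqrt(d)) = 2a
= 2 * (-11)
= -22

-22


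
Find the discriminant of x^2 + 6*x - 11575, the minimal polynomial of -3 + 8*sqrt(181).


The element -3 + 8*sqrt(181) has minimal polynomial:
x^2 + 6*x - 11575
Discriminant = (6)^2 - 4*(-11575)
= 36 + 46300
= 46336

46336


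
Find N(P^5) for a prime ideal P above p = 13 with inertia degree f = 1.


N(P^a) = p^(a*f)
= 13^(5*1)
= 13^5
= 371293

371293


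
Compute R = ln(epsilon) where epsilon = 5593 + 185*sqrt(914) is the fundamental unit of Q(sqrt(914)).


epsilon = 5593 + 185*sqrt(914)
= 11186.0001
R = ln(11186.0001)
= 9.3224

9.3224


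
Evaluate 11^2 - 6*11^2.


x^2 - d*y^2
= 11^2 - 6*11^2
= 121 - 726
= -605

-605


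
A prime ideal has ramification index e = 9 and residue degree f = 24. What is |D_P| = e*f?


|D_P| = e * f
= 9 * 24
= 216

216


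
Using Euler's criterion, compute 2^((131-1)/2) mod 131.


p = 131 is prime and the exponent is (p-1)/2 = 65, so by Euler's criterion 2^65 = (2/131) = +1 or -1 mod 131.
Compute by square-and-multiply:
  65 = 64 + 1 (binary 1000001)
  Repeated squaring mod 131: 2^1 = 2, 2^2 = 4, 2^4 = 16, 2^8 = 125, 2^16 = 36, 2^32 = 117, 2^64 = 65
  2^65 = 2^64 * 2^1 = 65 * 2 mod 131
    65 * 2 = 130 = 130 mod 131
  2^65 = 130 mod 131
Result 130 = p - 1 = -1 mod 131: 2 is a quadratic non-residue mod 131. As a residue in [0, p-1] the value is 130.
2^65 mod 131 = 130

130


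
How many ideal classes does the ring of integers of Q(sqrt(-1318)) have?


K = Q(sqrt(-1318)). d mod 4 = 2, so D = disc(K) = 4d = -5272
h(K) equals the number of primitive reduced positive-definite forms (a, b, c) = a*x^2 + b*x*y + c*y^2 with b^2 - 4ac = D,
where reduced means |b| <= a <= c, with b >= 0 whenever |b| = a or a = c, and primitive means gcd(a, b, c) = 1.
Reduced forces 3a^2 <= |D| = 5272, so 1 <= a <= 41; b must have the parity of D, and c = (b^2 - D)/(4a) must be an integer >= a.
Enumerate a = 1..41, b in [-a, a]:
  a=1: (1, 0, 1318)  [1]
  a=2: (2, 0, 659)  [1]
  a=3..16: none
  a=17: (17, -10, 79), (17, 10, 79)  [2]
  a=18..22: none
  a=23: (23, -8, 58), (23, 8, 58)  [2]
  a=24..28: none
  a=29: (29, -8, 46), (29, 8, 46)  [2]
  a=30..33: none
  a=34: (34, -24, 43), (34, 24, 43)  [2]
  a=35..41: none
Total reduced forms: 1 + 1 + 2 + 2 + 2 + 2 = 10
h = 10

10


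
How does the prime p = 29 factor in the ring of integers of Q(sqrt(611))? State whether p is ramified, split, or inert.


K = Q(sqrt(611)). Since d mod 4 = 3, disc(K) = 2444.
Check p | disc: 2444 mod 29 = 8.
p does not divide disc. Compute Legendre symbol (d/p):
2^((29-1)/2) mod 29 = -1
(d/p) = -1, so p is inert: (p) stays prime with e=1, f=2, g=1.
Therefore p is inert.

inert


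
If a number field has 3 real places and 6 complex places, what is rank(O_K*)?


By Dirichlet's unit theorem:
rank = r1 + r2 - 1
= 3 + 6 - 1
= 8

8


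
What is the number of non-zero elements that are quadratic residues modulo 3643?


For prime p, the number of non-zero quadratic residues is (p-1)/2.
= (3643-1)/2
= 1821

1821


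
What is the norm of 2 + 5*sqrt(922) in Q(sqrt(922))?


N(a + b*sqrt(d)) = a^2 - d*b^2
= (2)^2 - (922)*(5)^2
= 4 - 23050
= -23046

-23046


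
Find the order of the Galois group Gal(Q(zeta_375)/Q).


|Gal(Q(zeta_375)/Q)| = phi(375)
= 200

200


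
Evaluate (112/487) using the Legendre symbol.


p = 487 is prime, so compute (112/487) with the reciprocity algorithm (Jacobi-symbol steps: pull out 2s via (2/n), flip via reciprocity, reduce):
  pull out 2: (2/487) = +1  (since 487 mod 8 = 7)
  pull out 2: (2/487) = +1  (since 487 mod 8 = 7)
  pull out 2: (2/487) = +1  (since 487 mod 8 = 7)
  pull out 2: (2/487) = +1  (since 487 mod 8 = 7)
  reciprocity: (7/487) -> -(487/7)
  reduce: (4/7)
  pull out 2: (2/7) = +1  (since 7 mod 8 = 7)
  pull out 2: (2/7) = +1  (since 7 mod 8 = 7)
  (1/7) = 1
Product of signs = -1
(112/487) = -1

-1


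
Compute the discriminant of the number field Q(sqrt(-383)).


For K = Q(sqrt(d)) with d squarefree: disc(K) = d if d = 1 mod 4, and disc(K) = 4d if d = 2 or 3 mod 4.
Here d = -383, and d mod 4 = 1.
d = 1 mod 4 (O_K = Z[(1+sqrt(d))/2]), so disc(K) = d = -383

-383


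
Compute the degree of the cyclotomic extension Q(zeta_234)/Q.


The degree equals Euler's totient phi(234).
234 = 2 * 3^2 * 13
phi(234) = 72

72


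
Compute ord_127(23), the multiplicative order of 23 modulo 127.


We want ord_127(23), the smallest k >= 1 with 23^k = 1 mod 127.
n = 127 = 127, phi(127) = 126; the order divides phi(n).
Divisors of 126: 1, 2, 3, 6, 7, 9, 14, 18, 21, 42, 63, 126
Repeated squaring mod 127: 23^1 = 23, 23^2 = 21, 23^4 = 60, 23^8 = 44, 23^16 = 31, 23^32 = 72, 23^64 = 104
Test divisors in increasing order:
  k=1: 23^1 = 23 mod 127
  k=2: 23^2 = 21 mod 127
  k=3: 23^3 = 21 * 23 = 102 mod 127
  k=6: 23^6 = 60 * 21 = 117 mod 127
  k=7: 23^7 = 60 * 21 * 23 = 24 mod 127
  k=9: 23^9 = 44 * 23 = 123 mod 127
  k=14: 23^14 = 44 * 60 * 21 = 68 mod 127
  k=18: 23^18 = 31 * 21 = 16 mod 127
  k=21: 23^21 = 31 * 60 * 23 = 108 mod 127
  k=42: 23^42 = 72 * 44 * 21 = 107 mod 127
  k=63: 23^63 = 72 * 31 * 44 * 60 * 21 * 23 = 126 mod 127
  k=126: 23^126 = 104 * 72 * 31 * 44 * 60 * 21 = 1 mod 127  <- first divisor giving 1
Order = 126

126


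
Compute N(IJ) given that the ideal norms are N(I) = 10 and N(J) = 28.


N(IJ) = N(I) * N(J)
= 10 * 28
= 280

280


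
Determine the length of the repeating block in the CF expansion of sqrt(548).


Run the CF algorithm for sqrt(548).
a_0 = floor(sqrt(548)) = 23; set m_0=0, q_0=1.
Recurrence: m' = q*a - m,  q' = (d - m'^2)/q,  a' = floor((a_0 + m')/q').
  step 1: m=23, q=19, a=2
  step 2: m=15, q=17, a=2
  step 3: m=19, q=11, a=3
  step 4: m=14, q=32, a=1
  step 5: m=18, q=7, a=5
  step 6: m=17, q=37, a=1
  step 7: m=20, q=4, a=10
  step 8: m=20, q=37, a=1
  step 9: m=17, q=7, a=5
  step 10: m=18, q=32, a=1
  step 11: m=14, q=11, a=3
  step 12: m=19, q=17, a=2
  step 13: m=15, q=19, a=2
  step 14: m=23, q=1, a=46
a_14 = 2*a_0 = 46, so the period closes here.
sqrt(548) = [23; 2, 2, 3, 1, 5, 1, 10, 1, 5, 1, 3, 2, 2, 46]
Period length = 14

14


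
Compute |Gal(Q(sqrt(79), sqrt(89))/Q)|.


The 2 square roots of distinct primes are multiplicatively independent over Q,
so [K:Q] = 2^2 and Gal(K/Q) is isomorphic to (Z/2Z)^2.
|Gal| = 2^2 = 4

4


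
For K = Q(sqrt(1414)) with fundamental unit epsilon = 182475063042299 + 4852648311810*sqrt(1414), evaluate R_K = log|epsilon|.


epsilon = 182475063042299 + 4852648311810*sqrt(1414)
= 3.6495e+14
R = ln(3.6495e+14)
= 33.5308

33.5308


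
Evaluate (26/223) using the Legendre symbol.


p = 223 is prime, so compute (26/223) with the reciprocity algorithm (Jacobi-symbol steps: pull out 2s via (2/n), flip via reciprocity, reduce):
  pull out 2: (2/223) = +1  (since 223 mod 8 = 7)
  reciprocity: (13/223) -> +(223/13)
  reduce: (2/13)
  pull out 2: (2/13) = -1  (since 13 mod 8 = 5)
  (1/13) = 1
Product of signs = -1
(26/223) = -1

-1


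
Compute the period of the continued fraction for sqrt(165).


Run the CF algorithm for sqrt(165).
a_0 = floor(sqrt(165)) = 12; set m_0=0, q_0=1.
Recurrence: m' = q*a - m,  q' = (d - m'^2)/q,  a' = floor((a_0 + m')/q').
  step 1: m=12, q=21, a=1
  step 2: m=9, q=4, a=5
  step 3: m=11, q=11, a=2
  step 4: m=11, q=4, a=5
  step 5: m=9, q=21, a=1
  step 6: m=12, q=1, a=24
a_6 = 2*a_0 = 24, so the period closes here.
sqrt(165) = [12; 1, 5, 2, 5, 1, 24]
Period length = 6

6


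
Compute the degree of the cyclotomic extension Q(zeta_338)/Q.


The degree equals Euler's totient phi(338).
338 = 2 * 13^2
phi(338) = 156

156


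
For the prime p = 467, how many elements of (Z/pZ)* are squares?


For prime p, the number of non-zero quadratic residues is (p-1)/2.
= (467-1)/2
= 233

233


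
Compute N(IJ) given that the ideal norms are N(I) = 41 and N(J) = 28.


N(IJ) = N(I) * N(J)
= 41 * 28
= 1148

1148


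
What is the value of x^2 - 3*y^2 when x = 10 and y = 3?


x^2 - d*y^2
= 10^2 - 3*3^2
= 100 - 27
= 73

73


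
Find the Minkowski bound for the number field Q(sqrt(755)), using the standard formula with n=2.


d = 755, d mod 4 = 3, so disc(K) = 4d = 3020; |disc(K)| = 3020
Real quadratic field, so n = 2, s = r2 = 0, r1 = 2
M = (n!/n^n) * (4/pi)^s * sqrt(|disc(K)|) = (2!/2^2) * (4/pi)^0 * sqrt(3020)
= 0.5 * 1.000000 * 54.954527
= 27.4773

27.4773


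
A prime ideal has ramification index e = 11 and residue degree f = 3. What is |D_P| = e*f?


|D_P| = e * f
= 11 * 3
= 33

33


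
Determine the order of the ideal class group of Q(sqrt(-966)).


K = Q(sqrt(-966)). d mod 4 = 2, so D = disc(K) = 4d = -3864
h(K) equals the number of primitive reduced positive-definite forms (a, b, c) = a*x^2 + b*x*y + c*y^2 with b^2 - 4ac = D,
where reduced means |b| <= a <= c, with b >= 0 whenever |b| = a or a = c, and primitive means gcd(a, b, c) = 1.
Reduced forces 3a^2 <= |D| = 3864, so 1 <= a <= 35; b must have the parity of D, and c = (b^2 - D)/(4a) must be an integer >= a.
Enumerate a = 1..35, b in [-a, a]:
  a=1: (1, 0, 966)  [1]
  a=2: (2, 0, 483)  [1]
  a=3: (3, 0, 322)  [1]
  a=4: none
  a=5: (5, -4, 194), (5, 4, 194)  [2]
  a=6: (6, 0, 161)  [1]
  a=7: (7, 0, 138)  [1]
  a=8..9: none
  a=10: (10, -4, 97), (10, 4, 97)  [2]
  a=11..12: none
  a=13: (13, -6, 75), (13, 6, 75)  [2]
  a=14: (14, 0, 69)  [1]
  a=15: (15, -6, 65), (15, 6, 65)  [2]
  a=16..20: none
  a=21: (21, 0, 46)  [1]
  a=22: none
  a=23: (23, 0, 42)  [1]
  a=24: none
  a=25: (25, -6, 39), (25, 6, 39)  [2]
  a=26: (26, -20, 41), (26, 20, 41)  [2]
  a=27..28: none
  a=29: (29, -14, 35), (29, 14, 35)  [2]
  a=30: (30, -24, 37), (30, 24, 37)  [2]
  a=31..35: none
Total reduced forms: 1 + 1 + 1 + 2 + 1 + 1 + 2 + 2 + 1 + 2 + 1 + 1 + 2 + 2 + 2 + 2 = 24
h = 24

24


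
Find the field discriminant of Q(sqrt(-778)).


For K = Q(sqrt(d)) with d squarefree: disc(K) = d if d = 1 mod 4, and disc(K) = 4d if d = 2 or 3 mod 4.
Here d = -778, and d mod 4 = 2.
d = 2 mod 4, not 1 (O_K = Z[sqrt(d)]), so disc(K) = 4d = 4 * (-778) = -3112

-3112


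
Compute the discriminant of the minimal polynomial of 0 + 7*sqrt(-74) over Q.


The element 0 + 7*sqrt(-74) has minimal polynomial:
x^2 + 0*x + 3626
Discriminant = (0)^2 - 4*(3626)
= 0 - 14504
= -14504

-14504


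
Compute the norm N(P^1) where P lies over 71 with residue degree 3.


N(P^a) = p^(a*f)
= 71^(1*3)
= 71^3
= 357911

357911


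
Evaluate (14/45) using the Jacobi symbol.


Compute (14/45) via quadratic reciprocity:
  pull out 2: (2/45) = -1  (since 45 mod 8 = 5)
  reciprocity: (7/45) -> +(45/7)
  reduce: (3/7)
  reciprocity: (3/7) -> -(7/3)
  reduce: (1/3)
  (1/3) = 1
Product of signs = 1

1


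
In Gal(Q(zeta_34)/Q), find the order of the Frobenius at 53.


The Frobenius at p in Gal(Q(zeta_n)/Q) = (Z/nZ)* is the class of p, so its order is ord_34(53), the smallest k >= 1 with 53^k = 1 mod 34.
n = 34 = 2 * 17, phi(34) = 16; the order divides phi(n).
Divisors of 16: 1, 2, 4, 8, 16
Repeated squaring mod 34: 53^1 = 19, 53^2 = 21, 53^4 = 33, 53^8 = 1, 53^16 = 1
Test divisors in increasing order:
  k=1: 53^1 = 19 mod 34
  k=2: 53^2 = 21 mod 34
  k=4: 53^4 = 33 mod 34
  k=8: 53^8 = 1 mod 34  <- first divisor giving 1
Order = 8

8


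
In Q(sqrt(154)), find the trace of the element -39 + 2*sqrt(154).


Tr(a + b*sqrt(d)) = (a + b*sqrt(d)) + (a - b*sqrt(d)) = 2a
= 2 * (-39)
= -78

-78


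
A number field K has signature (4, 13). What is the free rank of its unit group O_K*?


By Dirichlet's unit theorem:
rank = r1 + r2 - 1
= 4 + 13 - 1
= 16

16


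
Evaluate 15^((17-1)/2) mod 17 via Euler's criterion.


p = 17 is prime and the exponent is (p-1)/2 = 8, so by Euler's criterion 15^8 = (15/17) = +1 or -1 mod 17.
Compute by square-and-multiply:
  8 = 8 (binary 1000)
  Repeated squaring mod 17: 15^1 = 15, 15^2 = 4, 15^4 = 16, 15^8 = 1
  15^8 = 1 mod 17
Result 1: 15 is a quadratic residue mod 17.
15^8 mod 17 = 1

1


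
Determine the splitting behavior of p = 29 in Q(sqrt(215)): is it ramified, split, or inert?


K = Q(sqrt(215)). Since d mod 4 = 3, disc(K) = 860.
Check p | disc: 860 mod 29 = 19.
p does not divide disc. Compute Legendre symbol (d/p):
12^((29-1)/2) mod 29 = -1
(d/p) = -1, so p is inert: (p) stays prime with e=1, f=2, g=1.
Therefore p is inert.

inert


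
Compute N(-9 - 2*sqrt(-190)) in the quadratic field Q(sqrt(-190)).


N(a + b*sqrt(d)) = a^2 - d*b^2
= (-9)^2 - (-190)*(-2)^2
= 81 + 760
= 841

841


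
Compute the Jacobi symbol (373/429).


Compute (373/429) via quadratic reciprocity:
  reciprocity: (373/429) -> +(429/373)
  reduce: (56/373)
  pull out 2: (2/373) = -1  (since 373 mod 8 = 5)
  pull out 2: (2/373) = -1  (since 373 mod 8 = 5)
  pull out 2: (2/373) = -1  (since 373 mod 8 = 5)
  reciprocity: (7/373) -> +(373/7)
  reduce: (2/7)
  pull out 2: (2/7) = +1  (since 7 mod 8 = 7)
  (1/7) = 1
Product of signs = -1

-1


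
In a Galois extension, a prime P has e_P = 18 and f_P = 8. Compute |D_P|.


|D_P| = e * f
= 18 * 8
= 144

144


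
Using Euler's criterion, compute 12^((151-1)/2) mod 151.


p = 151 is prime and the exponent is (p-1)/2 = 75, so by Euler's criterion 12^75 = (12/151) = +1 or -1 mod 151.
Compute by square-and-multiply:
  75 = 64 + 8 + 2 + 1 (binary 1001011)
  Repeated squaring mod 151: 12^1 = 12, 12^2 = 144, 12^4 = 49, 12^8 = 136, 12^16 = 74, 12^32 = 40, 12^64 = 90
  12^75 = 12^64 * 12^8 * 12^2 * 12^1 = 90 * 136 * 144 * 12 mod 151
    90 * 136 = 12240 = 9 mod 151
    9 * 144 = 1296 = 88 mod 151
    88 * 12 = 1056 = 150 mod 151
  12^75 = 150 mod 151
Result 150 = p - 1 = -1 mod 151: 12 is a quadratic non-residue mod 151. As a residue in [0, p-1] the value is 150.
12^75 mod 151 = 150

150


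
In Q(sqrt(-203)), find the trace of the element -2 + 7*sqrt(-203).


Tr(a + b*sqrt(d)) = (a + b*sqrt(d)) + (a - b*sqrt(d)) = 2a
= 2 * (-2)
= -4

-4


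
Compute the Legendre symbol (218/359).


p = 359 is prime, so compute (218/359) with the reciprocity algorithm (Jacobi-symbol steps: pull out 2s via (2/n), flip via reciprocity, reduce):
  pull out 2: (2/359) = +1  (since 359 mod 8 = 7)
  reciprocity: (109/359) -> +(359/109)
  reduce: (32/109)
  pull out 2: (2/109) = -1  (since 109 mod 8 = 5)
  pull out 2: (2/109) = -1  (since 109 mod 8 = 5)
  pull out 2: (2/109) = -1  (since 109 mod 8 = 5)
  pull out 2: (2/109) = -1  (since 109 mod 8 = 5)
  pull out 2: (2/109) = -1  (since 109 mod 8 = 5)
  (1/109) = 1
Product of signs = -1
(218/359) = -1

-1


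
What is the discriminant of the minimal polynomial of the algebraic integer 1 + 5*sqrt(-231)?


The element 1 + 5*sqrt(-231) has minimal polynomial:
x^2 - 2*x + 5776
Discriminant = (-2)^2 - 4*(5776)
= 4 - 23104
= -23100

-23100


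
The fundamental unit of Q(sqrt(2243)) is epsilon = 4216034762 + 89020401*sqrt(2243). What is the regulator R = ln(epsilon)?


epsilon = 4216034762 + 89020401*sqrt(2243)
= 8.4321e+09
R = ln(8.4321e+09)
= 22.8553

22.8553


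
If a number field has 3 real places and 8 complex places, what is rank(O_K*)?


By Dirichlet's unit theorem:
rank = r1 + r2 - 1
= 3 + 8 - 1
= 10

10


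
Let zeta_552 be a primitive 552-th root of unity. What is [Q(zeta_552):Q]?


The degree equals Euler's totient phi(552).
552 = 2^3 * 3 * 23
phi(552) = 176

176


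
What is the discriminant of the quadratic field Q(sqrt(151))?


For K = Q(sqrt(d)) with d squarefree: disc(K) = d if d = 1 mod 4, and disc(K) = 4d if d = 2 or 3 mod 4.
Here d = 151, and d mod 4 = 3.
d = 3 mod 4, not 1 (O_K = Z[sqrt(d)]), so disc(K) = 4d = 4 * (151) = 604

604


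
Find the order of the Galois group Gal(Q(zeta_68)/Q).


|Gal(Q(zeta_68)/Q)| = phi(68)
= 32

32


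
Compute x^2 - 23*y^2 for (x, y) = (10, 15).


x^2 - d*y^2
= 10^2 - 23*15^2
= 100 - 5175
= -5075

-5075


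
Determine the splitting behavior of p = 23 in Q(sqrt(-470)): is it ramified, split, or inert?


K = Q(sqrt(-470)). Since d mod 4 = 2, disc(K) = -1880.
Check p | disc: -1880 mod 23 = 6.
p does not divide disc. Compute Legendre symbol (d/p):
13^((23-1)/2) mod 23 = 1
(d/p) = 1, so p splits: (p) = P*P' with e=1, f=1, g=2.
Therefore p is split.

split


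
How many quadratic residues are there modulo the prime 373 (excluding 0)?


For prime p, the number of non-zero quadratic residues is (p-1)/2.
= (373-1)/2
= 186

186


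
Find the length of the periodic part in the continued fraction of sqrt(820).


Run the CF algorithm for sqrt(820).
a_0 = floor(sqrt(820)) = 28; set m_0=0, q_0=1.
Recurrence: m' = q*a - m,  q' = (d - m'^2)/q,  a' = floor((a_0 + m')/q').
  step 1: m=28, q=36, a=1
  step 2: m=8, q=21, a=1
  step 3: m=13, q=31, a=1
  step 4: m=18, q=16, a=2
  step 5: m=14, q=39, a=1
  step 6: m=25, q=5, a=10
  step 7: m=25, q=39, a=1
  step 8: m=14, q=16, a=2
  step 9: m=18, q=31, a=1
  step 10: m=13, q=21, a=1
  step 11: m=8, q=36, a=1
  step 12: m=28, q=1, a=56
a_12 = 2*a_0 = 56, so the period closes here.
sqrt(820) = [28; 1, 1, 1, 2, 1, 10, 1, 2, 1, 1, 1, 56]
Period length = 12

12


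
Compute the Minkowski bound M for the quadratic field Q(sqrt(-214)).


d = -214, d mod 4 = 2, so disc(K) = 4d = -856; |disc(K)| = 856
Imaginary quadratic field, so n = 2, s = r2 = 1, r1 = 0
M = (n!/n^n) * (4/pi)^s * sqrt(|disc(K)|) = (2!/2^2) * (4/pi)^1 * sqrt(856)
= 0.5 * 1.273240 * 29.257478
= 18.6259

18.6259


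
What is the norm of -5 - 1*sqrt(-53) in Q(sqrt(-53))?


N(a + b*sqrt(d)) = a^2 - d*b^2
= (-5)^2 - (-53)*(-1)^2
= 25 + 53
= 78

78


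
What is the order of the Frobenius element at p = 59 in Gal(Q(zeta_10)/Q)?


The Frobenius at p in Gal(Q(zeta_n)/Q) = (Z/nZ)* is the class of p, so its order is ord_10(59), the smallest k >= 1 with 59^k = 1 mod 10.
n = 10 = 2 * 5, phi(10) = 4; the order divides phi(n).
Divisors of 4: 1, 2, 4
Repeated squaring mod 10: 59^1 = 9, 59^2 = 1, 59^4 = 1
Test divisors in increasing order:
  k=1: 59^1 = 9 mod 10
  k=2: 59^2 = 1 mod 10  <- first divisor giving 1
Order = 2

2


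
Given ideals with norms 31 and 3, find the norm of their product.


N(IJ) = N(I) * N(J)
= 31 * 3
= 93

93


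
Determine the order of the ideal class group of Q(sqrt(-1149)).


K = Q(sqrt(-1149)). d mod 4 = 3, so D = disc(K) = 4d = -4596
h(K) equals the number of primitive reduced positive-definite forms (a, b, c) = a*x^2 + b*x*y + c*y^2 with b^2 - 4ac = D,
where reduced means |b| <= a <= c, with b >= 0 whenever |b| = a or a = c, and primitive means gcd(a, b, c) = 1.
Reduced forces 3a^2 <= |D| = 4596, so 1 <= a <= 39; b must have the parity of D, and c = (b^2 - D)/(4a) must be an integer >= a.
Enumerate a = 1..39, b in [-a, a]:
  a=1: (1, 0, 1149)  [1]
  a=2: (2, 2, 575)  [1]
  a=3: (3, 0, 383)  [1]
  a=4: none
  a=5: (5, -2, 230), (5, 2, 230)  [2]
  a=6: (6, 6, 193)  [1]
  a=7..9: none
  a=10: (10, -2, 115), (10, 2, 115)  [2]
  a=11..14: none
  a=15: (15, -12, 79), (15, 12, 79)  [2]
  a=16..22: none
  a=23: (23, -2, 50), (23, 2, 50)  [2]
  a=24: none
  a=25: (25, -2, 46), (25, 2, 46)  [2]
  a=26..29: none
  a=30: (30, -18, 41), (30, 18, 41)  [2]
  a=31..39: none
Total reduced forms: 1 + 1 + 1 + 2 + 1 + 2 + 2 + 2 + 2 + 2 = 16
h = 16

16


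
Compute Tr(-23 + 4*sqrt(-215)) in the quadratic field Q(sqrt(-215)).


Tr(a + b*sqrt(d)) = (a + b*sqrt(d)) + (a - b*sqrt(d)) = 2a
= 2 * (-23)
= -46

-46


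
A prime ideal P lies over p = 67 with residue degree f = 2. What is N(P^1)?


N(P^a) = p^(a*f)
= 67^(1*2)
= 67^2
= 4489

4489


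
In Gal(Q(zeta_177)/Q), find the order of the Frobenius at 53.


The Frobenius at p in Gal(Q(zeta_n)/Q) = (Z/nZ)* is the class of p, so its order is ord_177(53), the smallest k >= 1 with 53^k = 1 mod 177.
n = 177 = 3 * 59, phi(177) = 116; the order divides phi(n).
Divisors of 116: 1, 2, 4, 29, 58, 116
Repeated squaring mod 177: 53^1 = 53, 53^2 = 154, 53^4 = 175, 53^8 = 4, 53^16 = 16, 53^32 = 79, 53^64 = 46
Test divisors in increasing order:
  k=1: 53^1 = 53 mod 177
  k=2: 53^2 = 154 mod 177
  k=4: 53^4 = 175 mod 177
  k=29: 53^29 = 16 * 4 * 175 * 53 = 119 mod 177
  k=58: 53^58 = 79 * 16 * 4 * 154 = 1 mod 177  <- first divisor giving 1
Order = 58

58


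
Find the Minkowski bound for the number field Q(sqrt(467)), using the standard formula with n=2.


d = 467, d mod 4 = 3, so disc(K) = 4d = 1868; |disc(K)| = 1868
Real quadratic field, so n = 2, s = r2 = 0, r1 = 2
M = (n!/n^n) * (4/pi)^s * sqrt(|disc(K)|) = (2!/2^2) * (4/pi)^0 * sqrt(1868)
= 0.5 * 1.000000 * 43.220366
= 21.6102

21.6102


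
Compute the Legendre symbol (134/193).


p = 193 is prime, so compute (134/193) with the reciprocity algorithm (Jacobi-symbol steps: pull out 2s via (2/n), flip via reciprocity, reduce):
  pull out 2: (2/193) = +1  (since 193 mod 8 = 1)
  reciprocity: (67/193) -> +(193/67)
  reduce: (59/67)
  reciprocity: (59/67) -> -(67/59)
  reduce: (8/59)
  pull out 2: (2/59) = -1  (since 59 mod 8 = 3)
  pull out 2: (2/59) = -1  (since 59 mod 8 = 3)
  pull out 2: (2/59) = -1  (since 59 mod 8 = 3)
  (1/59) = 1
Product of signs = 1
(134/193) = 1

1


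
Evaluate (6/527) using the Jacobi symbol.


Compute (6/527) via quadratic reciprocity:
  pull out 2: (2/527) = +1  (since 527 mod 8 = 7)
  reciprocity: (3/527) -> -(527/3)
  reduce: (2/3)
  pull out 2: (2/3) = -1  (since 3 mod 8 = 3)
  (1/3) = 1
Product of signs = 1

1


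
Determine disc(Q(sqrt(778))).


For K = Q(sqrt(d)) with d squarefree: disc(K) = d if d = 1 mod 4, and disc(K) = 4d if d = 2 or 3 mod 4.
Here d = 778, and d mod 4 = 2.
d = 2 mod 4, not 1 (O_K = Z[sqrt(d)]), so disc(K) = 4d = 4 * (778) = 3112

3112


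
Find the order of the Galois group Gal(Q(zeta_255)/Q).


|Gal(Q(zeta_255)/Q)| = phi(255)
= 128

128


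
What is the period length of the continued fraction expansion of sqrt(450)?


Run the CF algorithm for sqrt(450).
a_0 = floor(sqrt(450)) = 21; set m_0=0, q_0=1.
Recurrence: m' = q*a - m,  q' = (d - m'^2)/q,  a' = floor((a_0 + m')/q').
  step 1: m=21, q=9, a=4
  step 2: m=15, q=25, a=1
  step 3: m=10, q=14, a=2
  step 4: m=18, q=9, a=4
  step 5: m=18, q=14, a=2
  step 6: m=10, q=25, a=1
  step 7: m=15, q=9, a=4
  step 8: m=21, q=1, a=42
a_8 = 2*a_0 = 42, so the period closes here.
sqrt(450) = [21; 4, 1, 2, 4, 2, 1, 4, 42]
Period length = 8

8


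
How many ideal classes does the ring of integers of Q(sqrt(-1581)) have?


K = Q(sqrt(-1581)). d mod 4 = 3, so D = disc(K) = 4d = -6324
h(K) equals the number of primitive reduced positive-definite forms (a, b, c) = a*x^2 + b*x*y + c*y^2 with b^2 - 4ac = D,
where reduced means |b| <= a <= c, with b >= 0 whenever |b| = a or a = c, and primitive means gcd(a, b, c) = 1.
Reduced forces 3a^2 <= |D| = 6324, so 1 <= a <= 45; b must have the parity of D, and c = (b^2 - D)/(4a) must be an integer >= a.
Enumerate a = 1..45, b in [-a, a]:
  a=1: (1, 0, 1581)  [1]
  a=2: (2, 2, 791)  [1]
  a=3: (3, 0, 527)  [1]
  a=4: none
  a=5: (5, -4, 317), (5, 4, 317)  [2]
  a=6: (6, 6, 265)  [1]
  a=7: (7, -2, 226), (7, 2, 226)  [2]
  a=8..9: none
  a=10: (10, -6, 159), (10, 6, 159)  [2]
  a=11: (11, -10, 146), (11, 10, 146)  [2]
  a=12..13: none
  a=14: (14, -2, 113), (14, 2, 113)  [2]
  a=15: (15, -6, 106), (15, 6, 106)  [2]
  a=16: none
  a=17: (17, 0, 93)  [1]
  a=18..20: none
  a=21: (21, -12, 77), (21, 12, 77)  [2]
  a=22: (22, -10, 73), (22, 10, 73)  [2]
  a=23: (23, -22, 74), (23, 22, 74)  [2]
  a=24: none
  a=25: (25, -24, 69), (25, 24, 69)  [2]
  a=26..29: none
  a=30: (30, -6, 53), (30, 6, 53)  [2]
  a=31: (31, 0, 51)  [1]
  a=32: none
  a=33: (33, -12, 49), (33, 12, 49)  [2]
  a=34: (34, 34, 55)  [1]
  a=35: (35, -26, 50), (35, -16, 47), (35, 16, 47), (35, 26, 50)  [4]
  a=36: none
  a=37: (37, -22, 46), (37, 22, 46)  [2]
  a=38..40: none
  a=41: (41, 20, 41)  [1]
  a=42: (42, -30, 43), (42, 30, 43)  [2]
  a=43..45: none
Total reduced forms: 1 + 1 + 1 + 2 + 1 + 2 + 2 + 2 + 2 + 2 + 1 + 2 + 2 + 2 + 2 + 2 + 1 + 2 + 1 + 4 + 2 + 1 + 2 = 40
h = 40

40


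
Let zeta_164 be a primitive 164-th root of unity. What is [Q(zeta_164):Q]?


The degree equals Euler's totient phi(164).
164 = 2^2 * 41
phi(164) = 80

80


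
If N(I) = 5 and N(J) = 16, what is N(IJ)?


N(IJ) = N(I) * N(J)
= 5 * 16
= 80

80


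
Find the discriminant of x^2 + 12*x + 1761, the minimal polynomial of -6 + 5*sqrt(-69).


The element -6 + 5*sqrt(-69) has minimal polynomial:
x^2 + 12*x + 1761
Discriminant = (12)^2 - 4*(1761)
= 144 - 7044
= -6900

-6900


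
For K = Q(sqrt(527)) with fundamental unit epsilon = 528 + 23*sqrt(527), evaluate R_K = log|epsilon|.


epsilon = 528 + 23*sqrt(527)
= 1055.9991
R = ln(1055.9991)
= 6.9622

6.9622


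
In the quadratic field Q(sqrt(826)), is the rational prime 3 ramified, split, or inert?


K = Q(sqrt(826)). Since d mod 4 = 2, disc(K) = 3304.
Check p | disc: 3304 mod 3 = 1.
p does not divide disc. Compute Legendre symbol (d/p):
1^((3-1)/2) mod 3 = 1
(d/p) = 1, so p splits: (p) = P*P' with e=1, f=1, g=2.
Therefore p is split.

split


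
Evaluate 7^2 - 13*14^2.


x^2 - d*y^2
= 7^2 - 13*14^2
= 49 - 2548
= -2499

-2499


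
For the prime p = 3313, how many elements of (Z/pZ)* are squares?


For prime p, the number of non-zero quadratic residues is (p-1)/2.
= (3313-1)/2
= 1656

1656


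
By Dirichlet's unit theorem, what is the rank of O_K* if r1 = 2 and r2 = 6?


By Dirichlet's unit theorem:
rank = r1 + r2 - 1
= 2 + 6 - 1
= 7

7


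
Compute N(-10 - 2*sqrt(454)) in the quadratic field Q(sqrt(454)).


N(a + b*sqrt(d)) = a^2 - d*b^2
= (-10)^2 - (454)*(-2)^2
= 100 - 1816
= -1716

-1716


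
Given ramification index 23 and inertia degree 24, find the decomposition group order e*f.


|D_P| = e * f
= 23 * 24
= 552

552


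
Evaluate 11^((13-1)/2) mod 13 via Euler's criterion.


p = 13 is prime and the exponent is (p-1)/2 = 6, so by Euler's criterion 11^6 = (11/13) = +1 or -1 mod 13.
Compute by square-and-multiply:
  6 = 4 + 2 (binary 110)
  Repeated squaring mod 13: 11^1 = 11, 11^2 = 4, 11^4 = 3
  11^6 = 11^4 * 11^2 = 3 * 4 mod 13
    3 * 4 = 12 = 12 mod 13
  11^6 = 12 mod 13
Result 12 = p - 1 = -1 mod 13: 11 is a quadratic non-residue mod 13. As a residue in [0, p-1] the value is 12.
11^6 mod 13 = 12

12


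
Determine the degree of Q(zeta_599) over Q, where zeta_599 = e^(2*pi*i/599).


The degree equals Euler's totient phi(599).
599 = 599
phi(599) = 598

598


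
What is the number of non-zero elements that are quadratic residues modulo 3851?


For prime p, the number of non-zero quadratic residues is (p-1)/2.
= (3851-1)/2
= 1925

1925


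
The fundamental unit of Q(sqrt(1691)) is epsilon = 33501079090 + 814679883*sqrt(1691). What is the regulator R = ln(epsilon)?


epsilon = 33501079090 + 814679883*sqrt(1691)
= 6.7002e+10
R = ln(6.7002e+10)
= 24.9280

24.9280


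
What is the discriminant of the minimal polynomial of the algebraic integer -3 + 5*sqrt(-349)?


The element -3 + 5*sqrt(-349) has minimal polynomial:
x^2 + 6*x + 8734
Discriminant = (6)^2 - 4*(8734)
= 36 - 34936
= -34900

-34900


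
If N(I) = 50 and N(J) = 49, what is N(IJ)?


N(IJ) = N(I) * N(J)
= 50 * 49
= 2450

2450


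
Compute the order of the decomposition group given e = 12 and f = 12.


|D_P| = e * f
= 12 * 12
= 144

144


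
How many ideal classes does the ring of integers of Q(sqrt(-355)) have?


K = Q(sqrt(-355)). d mod 4 = 1, so D = disc(K) = d = -355
h(K) equals the number of primitive reduced positive-definite forms (a, b, c) = a*x^2 + b*x*y + c*y^2 with b^2 - 4ac = D,
where reduced means |b| <= a <= c, with b >= 0 whenever |b| = a or a = c, and primitive means gcd(a, b, c) = 1.
Reduced forces 3a^2 <= |D| = 355, so 1 <= a <= 10; b must have the parity of D, and c = (b^2 - D)/(4a) must be an integer >= a.
Enumerate a = 1..10, b in [-a, a]:
  a=1: (1, 1, 89)  [1]
  a=2..4: none
  a=5: (5, 5, 19)  [1]
  a=6: none
  a=7: (7, -3, 13), (7, 3, 13)  [2]
  a=8..10: none
Total reduced forms: 1 + 1 + 2 = 4
h = 4

4


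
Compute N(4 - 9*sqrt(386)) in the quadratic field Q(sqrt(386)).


N(a + b*sqrt(d)) = a^2 - d*b^2
= (4)^2 - (386)*(-9)^2
= 16 - 31266
= -31250

-31250


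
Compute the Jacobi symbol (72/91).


Compute (72/91) via quadratic reciprocity:
  pull out 2: (2/91) = -1  (since 91 mod 8 = 3)
  pull out 2: (2/91) = -1  (since 91 mod 8 = 3)
  pull out 2: (2/91) = -1  (since 91 mod 8 = 3)
  reciprocity: (9/91) -> +(91/9)
  reduce: (1/9)
  (1/9) = 1
Product of signs = -1

-1


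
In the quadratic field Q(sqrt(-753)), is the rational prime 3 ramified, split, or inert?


K = Q(sqrt(-753)). Since d mod 4 = 3, disc(K) = -3012.
Check p | disc: -3012 mod 3 = 0.
p divides disc, so p ramifies: (p) = P^2 with e=2, f=1, g=1.
Therefore p is ramified.

ramified


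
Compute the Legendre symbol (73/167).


p = 167 is prime, so compute (73/167) with the reciprocity algorithm (Jacobi-symbol steps: pull out 2s via (2/n), flip via reciprocity, reduce):
  reciprocity: (73/167) -> +(167/73)
  reduce: (21/73)
  reciprocity: (21/73) -> +(73/21)
  reduce: (10/21)
  pull out 2: (2/21) = -1  (since 21 mod 8 = 5)
  reciprocity: (5/21) -> +(21/5)
  reduce: (1/5)
  (1/5) = 1
Product of signs = -1
(73/167) = -1

-1


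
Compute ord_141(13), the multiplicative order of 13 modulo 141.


We want ord_141(13), the smallest k >= 1 with 13^k = 1 mod 141.
n = 141 = 3 * 47, phi(141) = 92; the order divides phi(n).
Divisors of 92: 1, 2, 4, 23, 46, 92
Repeated squaring mod 141: 13^1 = 13, 13^2 = 28, 13^4 = 79, 13^8 = 37, 13^16 = 100, 13^32 = 130, 13^64 = 121
Test divisors in increasing order:
  k=1: 13^1 = 13 mod 141
  k=2: 13^2 = 28 mod 141
  k=4: 13^4 = 79 mod 141
  k=23: 13^23 = 100 * 79 * 28 * 13 = 46 mod 141
  k=46: 13^46 = 130 * 37 * 79 * 28 = 1 mod 141  <- first divisor giving 1
Order = 46

46


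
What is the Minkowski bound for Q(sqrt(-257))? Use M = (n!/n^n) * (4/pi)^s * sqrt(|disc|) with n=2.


d = -257, d mod 4 = 3, so disc(K) = 4d = -1028; |disc(K)| = 1028
Imaginary quadratic field, so n = 2, s = r2 = 1, r1 = 0
M = (n!/n^n) * (4/pi)^s * sqrt(|disc(K)|) = (2!/2^2) * (4/pi)^1 * sqrt(1028)
= 0.5 * 1.273240 * 32.062439
= 20.4116

20.4116


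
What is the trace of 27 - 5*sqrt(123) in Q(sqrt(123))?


Tr(a + b*sqrt(d)) = (a + b*sqrt(d)) + (a - b*sqrt(d)) = 2a
= 2 * (27)
= 54

54


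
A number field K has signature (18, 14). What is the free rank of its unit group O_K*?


By Dirichlet's unit theorem:
rank = r1 + r2 - 1
= 18 + 14 - 1
= 31

31


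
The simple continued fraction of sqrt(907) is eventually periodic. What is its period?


Run the CF algorithm for sqrt(907).
a_0 = floor(sqrt(907)) = 30; set m_0=0, q_0=1.
Recurrence: m' = q*a - m,  q' = (d - m'^2)/q,  a' = floor((a_0 + m')/q').
  step 1: m=30, q=7, a=8
  step 2: m=26, q=33, a=1
  step 3: m=7, q=26, a=1
  step 4: m=19, q=21, a=2
  step 5: m=23, q=18, a=2
  step 6: m=13, q=41, a=1
  step 7: m=28, q=3, a=19
  step 8: m=29, q=22, a=2
  step 9: m=15, q=31, a=1
  step 10: m=16, q=21, a=2
  step 11: m=26, q=11, a=5
  step 12: m=29, q=6, a=9
  step 13: m=25, q=47, a=1
  step 14: m=22, q=9, a=5
  step 15: m=23, q=42, a=1
  step 16: m=19, q=13, a=3
  step 17: m=20, q=39, a=1
  step 18: m=19, q=14, a=3
  step 19: m=23, q=27, a=1
  step 20: m=4, q=33, a=1
  step 21: m=29, q=2, a=29
  step 22: m=29, q=33, a=1
  step 23: m=4, q=27, a=1
  step 24: m=23, q=14, a=3
  step 25: m=19, q=39, a=1
  step 26: m=20, q=13, a=3
  step 27: m=19, q=42, a=1
  step 28: m=23, q=9, a=5
  step 29: m=22, q=47, a=1
  step 30: m=25, q=6, a=9
  step 31: m=29, q=11, a=5
  step 32: m=26, q=21, a=2
  step 33: m=16, q=31, a=1
  step 34: m=15, q=22, a=2
  step 35: m=29, q=3, a=19
  step 36: m=28, q=41, a=1
  step 37: m=13, q=18, a=2
  step 38: m=23, q=21, a=2
  step 39: m=19, q=26, a=1
  step 40: m=7, q=33, a=1
  step 41: m=26, q=7, a=8
  step 42: m=30, q=1, a=60
a_42 = 2*a_0 = 60, so the period closes here.
sqrt(907) = [30; 8, 1, 1, 2, 2, 1, 19, 2, 1, 2, 5, 9, 1, 5, 1, 3, 1, 3, 1, 1, 29, 1, 1, 3, 1, 3, 1, 5, 1, 9, 5, 2, 1, 2, 19, 1, 2, 2, 1, 1, 8, 60]
Period length = 42

42


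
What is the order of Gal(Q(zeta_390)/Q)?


|Gal(Q(zeta_390)/Q)| = phi(390)
= 96

96


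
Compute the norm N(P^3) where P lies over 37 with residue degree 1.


N(P^a) = p^(a*f)
= 37^(3*1)
= 37^3
= 50653

50653


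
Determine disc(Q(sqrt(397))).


For K = Q(sqrt(d)) with d squarefree: disc(K) = d if d = 1 mod 4, and disc(K) = 4d if d = 2 or 3 mod 4.
Here d = 397, and d mod 4 = 1.
d = 1 mod 4 (O_K = Z[(1+sqrt(d))/2]), so disc(K) = d = 397

397


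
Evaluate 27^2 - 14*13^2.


x^2 - d*y^2
= 27^2 - 14*13^2
= 729 - 2366
= -1637

-1637


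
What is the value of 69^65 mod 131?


p = 131 is prime and the exponent is (p-1)/2 = 65, so by Euler's criterion 69^65 = (69/131) = +1 or -1 mod 131.
Compute by square-and-multiply:
  65 = 64 + 1 (binary 1000001)
  Repeated squaring mod 131: 69^1 = 69, 69^2 = 45, 69^4 = 60, 69^8 = 63, 69^16 = 39, 69^32 = 80, 69^64 = 112
  69^65 = 69^64 * 69^1 = 112 * 69 mod 131
    112 * 69 = 7728 = 130 mod 131
  69^65 = 130 mod 131
Result 130 = p - 1 = -1 mod 131: 69 is a quadratic non-residue mod 131. As a residue in [0, p-1] the value is 130.
69^65 mod 131 = 130

130


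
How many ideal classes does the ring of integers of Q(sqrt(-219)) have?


K = Q(sqrt(-219)). d mod 4 = 1, so D = disc(K) = d = -219
h(K) equals the number of primitive reduced positive-definite forms (a, b, c) = a*x^2 + b*x*y + c*y^2 with b^2 - 4ac = D,
where reduced means |b| <= a <= c, with b >= 0 whenever |b| = a or a = c, and primitive means gcd(a, b, c) = 1.
Reduced forces 3a^2 <= |D| = 219, so 1 <= a <= 8; b must have the parity of D, and c = (b^2 - D)/(4a) must be an integer >= a.
Enumerate a = 1..8, b in [-a, a]:
  a=1: (1, 1, 55)  [1]
  a=2: none
  a=3: (3, 3, 19)  [1]
  a=4: none
  a=5: (5, -1, 11), (5, 1, 11)  [2]
  a=6..8: none
Total reduced forms: 1 + 1 + 2 = 4
h = 4

4


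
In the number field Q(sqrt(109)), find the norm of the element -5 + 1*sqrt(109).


N(a + b*sqrt(d)) = a^2 - d*b^2
= (-5)^2 - (109)*(1)^2
= 25 - 109
= -84

-84


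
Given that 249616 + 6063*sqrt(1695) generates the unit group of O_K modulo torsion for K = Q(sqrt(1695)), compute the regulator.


epsilon = 249616 + 6063*sqrt(1695)
= 499232.0000
R = ln(499232.0000)
= 13.1208

13.1208


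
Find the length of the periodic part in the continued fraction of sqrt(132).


Run the CF algorithm for sqrt(132).
a_0 = floor(sqrt(132)) = 11; set m_0=0, q_0=1.
Recurrence: m' = q*a - m,  q' = (d - m'^2)/q,  a' = floor((a_0 + m')/q').
  step 1: m=11, q=11, a=2
  step 2: m=11, q=1, a=22
a_2 = 2*a_0 = 22, so the period closes here.
sqrt(132) = [11; 2, 22]
Period length = 2

2


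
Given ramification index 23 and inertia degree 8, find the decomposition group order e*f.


|D_P| = e * f
= 23 * 8
= 184

184


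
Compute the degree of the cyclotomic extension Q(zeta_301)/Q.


The degree equals Euler's totient phi(301).
301 = 7 * 43
phi(301) = 252

252


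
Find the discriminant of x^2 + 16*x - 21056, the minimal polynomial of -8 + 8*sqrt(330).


The element -8 + 8*sqrt(330) has minimal polynomial:
x^2 + 16*x - 21056
Discriminant = (16)^2 - 4*(-21056)
= 256 + 84224
= 84480

84480


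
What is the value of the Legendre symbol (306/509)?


p = 509 is prime, so compute (306/509) with the reciprocity algorithm (Jacobi-symbol steps: pull out 2s via (2/n), flip via reciprocity, reduce):
  pull out 2: (2/509) = -1  (since 509 mod 8 = 5)
  reciprocity: (153/509) -> +(509/153)
  reduce: (50/153)
  pull out 2: (2/153) = +1  (since 153 mod 8 = 1)
  reciprocity: (25/153) -> +(153/25)
  reduce: (3/25)
  reciprocity: (3/25) -> +(25/3)
  reduce: (1/3)
  (1/3) = 1
Product of signs = -1
(306/509) = -1

-1


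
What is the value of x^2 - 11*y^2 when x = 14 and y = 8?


x^2 - d*y^2
= 14^2 - 11*8^2
= 196 - 704
= -508

-508


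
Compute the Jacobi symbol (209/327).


Compute (209/327) via quadratic reciprocity:
  reciprocity: (209/327) -> +(327/209)
  reduce: (118/209)
  pull out 2: (2/209) = +1  (since 209 mod 8 = 1)
  reciprocity: (59/209) -> +(209/59)
  reduce: (32/59)
  pull out 2: (2/59) = -1  (since 59 mod 8 = 3)
  pull out 2: (2/59) = -1  (since 59 mod 8 = 3)
  pull out 2: (2/59) = -1  (since 59 mod 8 = 3)
  pull out 2: (2/59) = -1  (since 59 mod 8 = 3)
  pull out 2: (2/59) = -1  (since 59 mod 8 = 3)
  (1/59) = 1
Product of signs = -1

-1


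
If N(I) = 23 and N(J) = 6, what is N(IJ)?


N(IJ) = N(I) * N(J)
= 23 * 6
= 138

138


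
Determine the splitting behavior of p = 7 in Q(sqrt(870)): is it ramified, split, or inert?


K = Q(sqrt(870)). Since d mod 4 = 2, disc(K) = 3480.
Check p | disc: 3480 mod 7 = 1.
p does not divide disc. Compute Legendre symbol (d/p):
2^((7-1)/2) mod 7 = 1
(d/p) = 1, so p splits: (p) = P*P' with e=1, f=1, g=2.
Therefore p is split.

split


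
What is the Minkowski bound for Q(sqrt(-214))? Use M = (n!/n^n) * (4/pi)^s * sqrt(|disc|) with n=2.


d = -214, d mod 4 = 2, so disc(K) = 4d = -856; |disc(K)| = 856
Imaginary quadratic field, so n = 2, s = r2 = 1, r1 = 0
M = (n!/n^n) * (4/pi)^s * sqrt(|disc(K)|) = (2!/2^2) * (4/pi)^1 * sqrt(856)
= 0.5 * 1.273240 * 29.257478
= 18.6259

18.6259


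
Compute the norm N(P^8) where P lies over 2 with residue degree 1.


N(P^a) = p^(a*f)
= 2^(8*1)
= 2^8
= 256

256


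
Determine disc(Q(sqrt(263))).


For K = Q(sqrt(d)) with d squarefree: disc(K) = d if d = 1 mod 4, and disc(K) = 4d if d = 2 or 3 mod 4.
Here d = 263, and d mod 4 = 3.
d = 3 mod 4, not 1 (O_K = Z[sqrt(d)]), so disc(K) = 4d = 4 * (263) = 1052

1052


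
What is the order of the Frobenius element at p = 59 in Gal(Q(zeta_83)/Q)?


The Frobenius at p in Gal(Q(zeta_n)/Q) = (Z/nZ)* is the class of p, so its order is ord_83(59), the smallest k >= 1 with 59^k = 1 mod 83.
n = 83 = 83, phi(83) = 82; the order divides phi(n).
Divisors of 82: 1, 2, 41, 82
Repeated squaring mod 83: 59^1 = 59, 59^2 = 78, 59^4 = 25, 59^8 = 44, 59^16 = 27, 59^32 = 65, 59^64 = 75
Test divisors in increasing order:
  k=1: 59^1 = 59 mod 83
  k=2: 59^2 = 78 mod 83
  k=41: 59^41 = 65 * 44 * 59 = 1 mod 83  <- first divisor giving 1
Order = 41

41


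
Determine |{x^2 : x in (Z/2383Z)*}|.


For prime p, the number of non-zero quadratic residues is (p-1)/2.
= (2383-1)/2
= 1191

1191


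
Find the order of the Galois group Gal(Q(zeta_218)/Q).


|Gal(Q(zeta_218)/Q)| = phi(218)
= 108

108


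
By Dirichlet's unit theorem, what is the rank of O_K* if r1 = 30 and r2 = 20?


By Dirichlet's unit theorem:
rank = r1 + r2 - 1
= 30 + 20 - 1
= 49

49


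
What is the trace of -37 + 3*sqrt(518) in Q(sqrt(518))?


Tr(a + b*sqrt(d)) = (a + b*sqrt(d)) + (a - b*sqrt(d)) = 2a
= 2 * (-37)
= -74

-74


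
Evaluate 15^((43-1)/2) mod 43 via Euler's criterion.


p = 43 is prime and the exponent is (p-1)/2 = 21, so by Euler's criterion 15^21 = (15/43) = +1 or -1 mod 43.
Compute by square-and-multiply:
  21 = 16 + 4 + 1 (binary 10101)
  Repeated squaring mod 43: 15^1 = 15, 15^2 = 10, 15^4 = 14, 15^8 = 24, 15^16 = 17
  15^21 = 15^16 * 15^4 * 15^1 = 17 * 14 * 15 mod 43
    17 * 14 = 238 = 23 mod 43
    23 * 15 = 345 = 1 mod 43
  15^21 = 1 mod 43
Result 1: 15 is a quadratic residue mod 43.
15^21 mod 43 = 1

1


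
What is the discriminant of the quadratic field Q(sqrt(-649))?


For K = Q(sqrt(d)) with d squarefree: disc(K) = d if d = 1 mod 4, and disc(K) = 4d if d = 2 or 3 mod 4.
Here d = -649, and d mod 4 = 3.
d = 3 mod 4, not 1 (O_K = Z[sqrt(d)]), so disc(K) = 4d = 4 * (-649) = -2596

-2596


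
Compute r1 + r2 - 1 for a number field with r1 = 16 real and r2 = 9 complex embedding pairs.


By Dirichlet's unit theorem:
rank = r1 + r2 - 1
= 16 + 9 - 1
= 24

24
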